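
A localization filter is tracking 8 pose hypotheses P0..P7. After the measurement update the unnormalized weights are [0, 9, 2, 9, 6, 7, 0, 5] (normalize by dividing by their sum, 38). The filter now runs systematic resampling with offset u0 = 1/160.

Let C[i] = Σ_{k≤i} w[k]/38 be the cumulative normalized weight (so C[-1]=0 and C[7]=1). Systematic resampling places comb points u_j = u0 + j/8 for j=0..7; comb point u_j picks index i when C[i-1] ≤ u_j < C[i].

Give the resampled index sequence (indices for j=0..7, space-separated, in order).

C = [0, 9/38, 11/38, 10/19, 13/19, 33/38, 33/38, 1]
j=0: u_0=1/160 ∈ [0, 9/38) → index 1
j=1: u_1=21/160 ∈ [0, 9/38) → index 1
j=2: u_2=41/160 ∈ [9/38, 11/38) → index 2
j=3: u_3=61/160 ∈ [11/38, 10/19) → index 3
j=4: u_4=81/160 ∈ [11/38, 10/19) → index 3
j=5: u_5=101/160 ∈ [10/19, 13/19) → index 4
j=6: u_6=121/160 ∈ [13/19, 33/38) → index 5
j=7: u_7=141/160 ∈ [33/38, 1) → index 7

1 1 2 3 3 4 5 7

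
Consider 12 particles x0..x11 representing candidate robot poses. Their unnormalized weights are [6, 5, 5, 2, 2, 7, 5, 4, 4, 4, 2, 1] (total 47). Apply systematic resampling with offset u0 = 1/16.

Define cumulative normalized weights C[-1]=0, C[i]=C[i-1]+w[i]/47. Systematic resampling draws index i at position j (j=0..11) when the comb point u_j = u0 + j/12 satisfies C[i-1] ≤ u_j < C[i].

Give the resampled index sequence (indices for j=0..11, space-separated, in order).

C = [6/47, 11/47, 16/47, 18/47, 20/47, 27/47, 32/47, 36/47, 40/47, 44/47, 46/47, 1]
j=0: u_0=1/16 ∈ [0, 6/47) → index 0
j=1: u_1=7/48 ∈ [6/47, 11/47) → index 1
j=2: u_2=11/48 ∈ [6/47, 11/47) → index 1
j=3: u_3=5/16 ∈ [11/47, 16/47) → index 2
j=4: u_4=19/48 ∈ [18/47, 20/47) → index 4
j=5: u_5=23/48 ∈ [20/47, 27/47) → index 5
j=6: u_6=9/16 ∈ [20/47, 27/47) → index 5
j=7: u_7=31/48 ∈ [27/47, 32/47) → index 6
j=8: u_8=35/48 ∈ [32/47, 36/47) → index 7
j=9: u_9=13/16 ∈ [36/47, 40/47) → index 8
j=10: u_10=43/48 ∈ [40/47, 44/47) → index 9
j=11: u_11=47/48 ∈ [46/47, 1) → index 11

0 1 1 2 4 5 5 6 7 8 9 11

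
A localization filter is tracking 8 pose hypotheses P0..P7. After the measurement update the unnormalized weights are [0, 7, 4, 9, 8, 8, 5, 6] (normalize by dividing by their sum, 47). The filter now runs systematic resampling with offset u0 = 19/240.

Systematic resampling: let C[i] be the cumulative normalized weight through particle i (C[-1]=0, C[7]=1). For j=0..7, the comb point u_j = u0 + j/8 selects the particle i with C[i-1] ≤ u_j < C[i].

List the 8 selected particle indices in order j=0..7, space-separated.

C = [0, 7/47, 11/47, 20/47, 28/47, 36/47, 41/47, 1]
j=0: u_0=19/240 ∈ [0, 7/47) → index 1
j=1: u_1=49/240 ∈ [7/47, 11/47) → index 2
j=2: u_2=79/240 ∈ [11/47, 20/47) → index 3
j=3: u_3=109/240 ∈ [20/47, 28/47) → index 4
j=4: u_4=139/240 ∈ [20/47, 28/47) → index 4
j=5: u_5=169/240 ∈ [28/47, 36/47) → index 5
j=6: u_6=199/240 ∈ [36/47, 41/47) → index 6
j=7: u_7=229/240 ∈ [41/47, 1) → index 7

1 2 3 4 4 5 6 7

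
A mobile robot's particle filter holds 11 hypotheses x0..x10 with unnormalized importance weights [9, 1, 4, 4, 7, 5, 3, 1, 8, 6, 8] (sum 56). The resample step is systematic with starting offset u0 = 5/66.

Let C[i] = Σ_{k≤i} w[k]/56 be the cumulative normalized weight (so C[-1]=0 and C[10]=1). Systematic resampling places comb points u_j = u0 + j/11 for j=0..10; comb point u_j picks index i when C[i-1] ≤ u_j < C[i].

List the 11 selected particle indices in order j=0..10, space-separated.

C = [9/56, 5/28, 1/4, 9/28, 25/56, 15/28, 33/56, 17/28, 3/4, 6/7, 1]
j=0: u_0=5/66 ∈ [0, 9/56) → index 0
j=1: u_1=1/6 ∈ [9/56, 5/28) → index 1
j=2: u_2=17/66 ∈ [1/4, 9/28) → index 3
j=3: u_3=23/66 ∈ [9/28, 25/56) → index 4
j=4: u_4=29/66 ∈ [9/28, 25/56) → index 4
j=5: u_5=35/66 ∈ [25/56, 15/28) → index 5
j=6: u_6=41/66 ∈ [17/28, 3/4) → index 8
j=7: u_7=47/66 ∈ [17/28, 3/4) → index 8
j=8: u_8=53/66 ∈ [3/4, 6/7) → index 9
j=9: u_9=59/66 ∈ [6/7, 1) → index 10
j=10: u_10=65/66 ∈ [6/7, 1) → index 10

0 1 3 4 4 5 8 8 9 10 10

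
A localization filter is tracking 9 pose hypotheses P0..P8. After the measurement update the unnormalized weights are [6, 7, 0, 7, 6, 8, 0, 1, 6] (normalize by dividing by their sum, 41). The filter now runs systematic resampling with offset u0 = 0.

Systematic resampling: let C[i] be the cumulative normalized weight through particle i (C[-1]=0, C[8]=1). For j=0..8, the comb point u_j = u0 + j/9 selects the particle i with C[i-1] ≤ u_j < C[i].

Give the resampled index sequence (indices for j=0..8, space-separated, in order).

C = [6/41, 13/41, 13/41, 20/41, 26/41, 34/41, 34/41, 35/41, 1]
j=0: u_0=0 ∈ [0, 6/41) → index 0
j=1: u_1=1/9 ∈ [0, 6/41) → index 0
j=2: u_2=2/9 ∈ [6/41, 13/41) → index 1
j=3: u_3=1/3 ∈ [13/41, 20/41) → index 3
j=4: u_4=4/9 ∈ [13/41, 20/41) → index 3
j=5: u_5=5/9 ∈ [20/41, 26/41) → index 4
j=6: u_6=2/3 ∈ [26/41, 34/41) → index 5
j=7: u_7=7/9 ∈ [26/41, 34/41) → index 5
j=8: u_8=8/9 ∈ [35/41, 1) → index 8

0 0 1 3 3 4 5 5 8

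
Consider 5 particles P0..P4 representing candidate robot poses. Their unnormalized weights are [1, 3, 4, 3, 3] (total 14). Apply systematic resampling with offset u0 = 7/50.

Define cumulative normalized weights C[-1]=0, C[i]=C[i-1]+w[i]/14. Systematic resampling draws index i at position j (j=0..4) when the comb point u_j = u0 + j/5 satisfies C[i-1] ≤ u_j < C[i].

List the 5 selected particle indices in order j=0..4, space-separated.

C = [1/14, 2/7, 4/7, 11/14, 1]
j=0: u_0=7/50 ∈ [1/14, 2/7) → index 1
j=1: u_1=17/50 ∈ [2/7, 4/7) → index 2
j=2: u_2=27/50 ∈ [2/7, 4/7) → index 2
j=3: u_3=37/50 ∈ [4/7, 11/14) → index 3
j=4: u_4=47/50 ∈ [11/14, 1) → index 4

1 2 2 3 4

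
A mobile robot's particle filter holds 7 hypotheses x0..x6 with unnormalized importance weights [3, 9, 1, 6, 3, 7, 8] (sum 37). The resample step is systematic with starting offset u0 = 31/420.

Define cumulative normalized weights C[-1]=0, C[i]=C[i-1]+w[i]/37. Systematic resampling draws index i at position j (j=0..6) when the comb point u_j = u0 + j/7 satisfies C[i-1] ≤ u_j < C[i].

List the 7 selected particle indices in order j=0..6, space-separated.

C = [3/37, 12/37, 13/37, 19/37, 22/37, 29/37, 1]
j=0: u_0=31/420 ∈ [0, 3/37) → index 0
j=1: u_1=13/60 ∈ [3/37, 12/37) → index 1
j=2: u_2=151/420 ∈ [13/37, 19/37) → index 3
j=3: u_3=211/420 ∈ [13/37, 19/37) → index 3
j=4: u_4=271/420 ∈ [22/37, 29/37) → index 5
j=5: u_5=331/420 ∈ [29/37, 1) → index 6
j=6: u_6=391/420 ∈ [29/37, 1) → index 6

0 1 3 3 5 6 6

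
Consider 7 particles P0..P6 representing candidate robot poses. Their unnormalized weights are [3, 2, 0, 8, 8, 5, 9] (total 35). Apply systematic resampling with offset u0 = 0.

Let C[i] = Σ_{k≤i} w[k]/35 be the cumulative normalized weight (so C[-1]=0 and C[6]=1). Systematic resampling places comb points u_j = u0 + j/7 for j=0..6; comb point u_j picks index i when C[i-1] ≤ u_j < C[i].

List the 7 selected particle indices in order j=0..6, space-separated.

C = [3/35, 1/7, 1/7, 13/35, 3/5, 26/35, 1]
j=0: u_0=0 ∈ [0, 3/35) → index 0
j=1: u_1=1/7 ∈ [1/7, 13/35) → index 3
j=2: u_2=2/7 ∈ [1/7, 13/35) → index 3
j=3: u_3=3/7 ∈ [13/35, 3/5) → index 4
j=4: u_4=4/7 ∈ [13/35, 3/5) → index 4
j=5: u_5=5/7 ∈ [3/5, 26/35) → index 5
j=6: u_6=6/7 ∈ [26/35, 1) → index 6

0 3 3 4 4 5 6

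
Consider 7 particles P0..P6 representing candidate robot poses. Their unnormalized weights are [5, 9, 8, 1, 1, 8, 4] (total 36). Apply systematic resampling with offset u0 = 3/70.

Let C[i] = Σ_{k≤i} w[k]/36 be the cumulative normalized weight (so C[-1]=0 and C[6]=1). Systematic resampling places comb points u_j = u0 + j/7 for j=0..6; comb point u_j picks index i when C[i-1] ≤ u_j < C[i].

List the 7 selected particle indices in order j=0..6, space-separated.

0 1 1 2 3 5 6

C = [5/36, 7/18, 11/18, 23/36, 2/3, 8/9, 1]
j=0: u_0=3/70 ∈ [0, 5/36) → index 0
j=1: u_1=13/70 ∈ [5/36, 7/18) → index 1
j=2: u_2=23/70 ∈ [5/36, 7/18) → index 1
j=3: u_3=33/70 ∈ [7/18, 11/18) → index 2
j=4: u_4=43/70 ∈ [11/18, 23/36) → index 3
j=5: u_5=53/70 ∈ [2/3, 8/9) → index 5
j=6: u_6=9/10 ∈ [8/9, 1) → index 6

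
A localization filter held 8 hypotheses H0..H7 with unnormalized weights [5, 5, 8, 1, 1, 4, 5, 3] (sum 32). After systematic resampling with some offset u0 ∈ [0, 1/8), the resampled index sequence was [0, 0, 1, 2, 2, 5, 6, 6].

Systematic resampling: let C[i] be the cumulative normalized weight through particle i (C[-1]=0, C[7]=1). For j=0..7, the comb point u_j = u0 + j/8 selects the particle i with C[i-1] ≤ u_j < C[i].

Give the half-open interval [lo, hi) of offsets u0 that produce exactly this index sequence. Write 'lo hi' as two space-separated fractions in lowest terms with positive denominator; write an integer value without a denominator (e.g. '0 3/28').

C = [5/32, 5/16, 9/16, 19/32, 5/8, 3/4, 29/32, 1]
j=0 picked index 0: u0 ∈ [0, 5/32)
j=1 picked index 0: u0 ∈ [-1/8, 1/32)
j=2 picked index 1: u0 ∈ [-3/32, 1/16)
j=3 picked index 2: u0 ∈ [-1/16, 3/16)
j=4 picked index 2: u0 ∈ [-3/16, 1/16)
j=5 picked index 5: u0 ∈ [0, 1/8)
j=6 picked index 6: u0 ∈ [0, 5/32)
j=7 picked index 6: u0 ∈ [-1/8, 1/32)
intersection: [0, 1/32)

0 1/32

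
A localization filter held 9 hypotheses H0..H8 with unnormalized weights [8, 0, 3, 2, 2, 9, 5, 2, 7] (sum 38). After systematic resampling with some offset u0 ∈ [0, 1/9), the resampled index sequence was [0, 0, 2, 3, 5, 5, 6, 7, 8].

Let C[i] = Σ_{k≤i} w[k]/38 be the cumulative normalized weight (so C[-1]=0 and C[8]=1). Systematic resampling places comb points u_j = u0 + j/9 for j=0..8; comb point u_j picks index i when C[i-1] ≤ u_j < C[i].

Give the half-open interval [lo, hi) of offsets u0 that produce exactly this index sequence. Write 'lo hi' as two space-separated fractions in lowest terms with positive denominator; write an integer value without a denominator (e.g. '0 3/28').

C = [4/19, 4/19, 11/38, 13/38, 15/38, 12/19, 29/38, 31/38, 1]
j=0 picked index 0: u0 ∈ [0, 4/19)
j=1 picked index 0: u0 ∈ [-1/9, 17/171)
j=2 picked index 2: u0 ∈ [-2/171, 23/342)
j=3 picked index 3: u0 ∈ [-5/114, 1/114)
j=4 picked index 5: u0 ∈ [-17/342, 32/171)
j=5 picked index 5: u0 ∈ [-55/342, 13/171)
j=6 picked index 6: u0 ∈ [-2/57, 11/114)
j=7 picked index 7: u0 ∈ [-5/342, 13/342)
j=8 picked index 8: u0 ∈ [-25/342, 1/9)
intersection: [0, 1/114)

0 1/114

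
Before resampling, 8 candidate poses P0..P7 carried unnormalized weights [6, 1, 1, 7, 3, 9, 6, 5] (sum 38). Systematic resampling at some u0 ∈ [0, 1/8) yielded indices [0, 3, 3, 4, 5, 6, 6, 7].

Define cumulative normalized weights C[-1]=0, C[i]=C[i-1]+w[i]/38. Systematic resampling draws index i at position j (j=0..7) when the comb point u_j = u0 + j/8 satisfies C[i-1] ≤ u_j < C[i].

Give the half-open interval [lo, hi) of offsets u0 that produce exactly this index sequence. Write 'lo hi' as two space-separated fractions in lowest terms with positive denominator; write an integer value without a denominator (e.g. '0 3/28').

13/152 15/152

C = [3/19, 7/38, 4/19, 15/38, 9/19, 27/38, 33/38, 1]
j=0 picked index 0: u0 ∈ [0, 3/19)
j=1 picked index 3: u0 ∈ [13/152, 41/152)
j=2 picked index 3: u0 ∈ [-3/76, 11/76)
j=3 picked index 4: u0 ∈ [3/152, 15/152)
j=4 picked index 5: u0 ∈ [-1/38, 4/19)
j=5 picked index 6: u0 ∈ [13/152, 37/152)
j=6 picked index 6: u0 ∈ [-3/76, 9/76)
j=7 picked index 7: u0 ∈ [-1/152, 1/8)
intersection: [13/152, 15/152)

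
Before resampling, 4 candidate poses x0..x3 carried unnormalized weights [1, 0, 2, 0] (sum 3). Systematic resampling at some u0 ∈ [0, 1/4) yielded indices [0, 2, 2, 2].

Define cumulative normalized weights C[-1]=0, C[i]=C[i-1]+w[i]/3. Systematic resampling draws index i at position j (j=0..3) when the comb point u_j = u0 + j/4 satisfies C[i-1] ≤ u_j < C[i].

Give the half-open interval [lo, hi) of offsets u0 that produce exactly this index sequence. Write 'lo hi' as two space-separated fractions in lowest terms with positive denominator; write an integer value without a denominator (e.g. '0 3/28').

C = [1/3, 1/3, 1, 1]
j=0 picked index 0: u0 ∈ [0, 1/3)
j=1 picked index 2: u0 ∈ [1/12, 3/4)
j=2 picked index 2: u0 ∈ [-1/6, 1/2)
j=3 picked index 2: u0 ∈ [-5/12, 1/4)
intersection: [1/12, 1/4)

1/12 1/4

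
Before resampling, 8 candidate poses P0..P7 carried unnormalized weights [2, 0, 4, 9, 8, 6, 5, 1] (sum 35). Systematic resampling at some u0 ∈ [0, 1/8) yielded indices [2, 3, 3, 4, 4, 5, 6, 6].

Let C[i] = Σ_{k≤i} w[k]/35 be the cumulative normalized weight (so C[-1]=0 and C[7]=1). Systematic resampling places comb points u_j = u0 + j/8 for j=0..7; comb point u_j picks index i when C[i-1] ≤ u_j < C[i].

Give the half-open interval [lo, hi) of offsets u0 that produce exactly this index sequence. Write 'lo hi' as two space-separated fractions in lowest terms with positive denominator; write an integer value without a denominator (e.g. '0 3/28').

C = [2/35, 2/35, 6/35, 3/7, 23/35, 29/35, 34/35, 1]
j=0 picked index 2: u0 ∈ [2/35, 6/35)
j=1 picked index 3: u0 ∈ [13/280, 17/56)
j=2 picked index 3: u0 ∈ [-11/140, 5/28)
j=3 picked index 4: u0 ∈ [3/56, 79/280)
j=4 picked index 4: u0 ∈ [-1/14, 11/70)
j=5 picked index 5: u0 ∈ [9/280, 57/280)
j=6 picked index 6: u0 ∈ [11/140, 31/140)
j=7 picked index 6: u0 ∈ [-13/280, 27/280)
intersection: [11/140, 27/280)

11/140 27/280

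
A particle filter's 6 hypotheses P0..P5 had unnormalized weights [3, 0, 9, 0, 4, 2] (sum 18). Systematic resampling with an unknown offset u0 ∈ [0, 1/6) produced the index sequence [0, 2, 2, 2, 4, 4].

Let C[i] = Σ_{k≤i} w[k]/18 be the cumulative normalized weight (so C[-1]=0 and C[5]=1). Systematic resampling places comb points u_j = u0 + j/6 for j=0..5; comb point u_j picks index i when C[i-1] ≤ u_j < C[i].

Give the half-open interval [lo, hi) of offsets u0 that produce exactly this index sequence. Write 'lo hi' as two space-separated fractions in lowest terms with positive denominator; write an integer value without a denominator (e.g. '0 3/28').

C = [1/6, 1/6, 2/3, 2/3, 8/9, 1]
j=0 picked index 0: u0 ∈ [0, 1/6)
j=1 picked index 2: u0 ∈ [0, 1/2)
j=2 picked index 2: u0 ∈ [-1/6, 1/3)
j=3 picked index 2: u0 ∈ [-1/3, 1/6)
j=4 picked index 4: u0 ∈ [0, 2/9)
j=5 picked index 4: u0 ∈ [-1/6, 1/18)
intersection: [0, 1/18)

0 1/18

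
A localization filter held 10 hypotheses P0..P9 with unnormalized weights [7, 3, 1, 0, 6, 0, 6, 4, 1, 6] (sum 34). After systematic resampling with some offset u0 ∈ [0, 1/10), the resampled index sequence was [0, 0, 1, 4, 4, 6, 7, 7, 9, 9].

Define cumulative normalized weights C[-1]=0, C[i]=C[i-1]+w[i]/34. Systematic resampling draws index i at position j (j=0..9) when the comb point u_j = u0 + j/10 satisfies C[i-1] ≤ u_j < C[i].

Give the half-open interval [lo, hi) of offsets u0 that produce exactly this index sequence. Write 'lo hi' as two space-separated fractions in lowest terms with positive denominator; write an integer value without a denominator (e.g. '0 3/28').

C = [7/34, 5/17, 11/34, 11/34, 1/2, 1/2, 23/34, 27/34, 14/17, 1]
j=0 picked index 0: u0 ∈ [0, 7/34)
j=1 picked index 0: u0 ∈ [-1/10, 9/85)
j=2 picked index 1: u0 ∈ [1/170, 8/85)
j=3 picked index 4: u0 ∈ [2/85, 1/5)
j=4 picked index 4: u0 ∈ [-13/170, 1/10)
j=5 picked index 6: u0 ∈ [0, 3/17)
j=6 picked index 7: u0 ∈ [13/170, 33/170)
j=7 picked index 7: u0 ∈ [-2/85, 8/85)
j=8 picked index 9: u0 ∈ [2/85, 1/5)
j=9 picked index 9: u0 ∈ [-13/170, 1/10)
intersection: [13/170, 8/85)

13/170 8/85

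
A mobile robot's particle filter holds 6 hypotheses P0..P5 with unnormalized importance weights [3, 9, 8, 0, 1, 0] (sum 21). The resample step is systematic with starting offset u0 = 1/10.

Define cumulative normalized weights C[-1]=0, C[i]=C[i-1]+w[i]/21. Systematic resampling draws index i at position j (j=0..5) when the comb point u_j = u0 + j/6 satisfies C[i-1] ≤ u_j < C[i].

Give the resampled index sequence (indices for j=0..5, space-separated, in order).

C = [1/7, 4/7, 20/21, 20/21, 1, 1]
j=0: u_0=1/10 ∈ [0, 1/7) → index 0
j=1: u_1=4/15 ∈ [1/7, 4/7) → index 1
j=2: u_2=13/30 ∈ [1/7, 4/7) → index 1
j=3: u_3=3/5 ∈ [4/7, 20/21) → index 2
j=4: u_4=23/30 ∈ [4/7, 20/21) → index 2
j=5: u_5=14/15 ∈ [4/7, 20/21) → index 2

0 1 1 2 2 2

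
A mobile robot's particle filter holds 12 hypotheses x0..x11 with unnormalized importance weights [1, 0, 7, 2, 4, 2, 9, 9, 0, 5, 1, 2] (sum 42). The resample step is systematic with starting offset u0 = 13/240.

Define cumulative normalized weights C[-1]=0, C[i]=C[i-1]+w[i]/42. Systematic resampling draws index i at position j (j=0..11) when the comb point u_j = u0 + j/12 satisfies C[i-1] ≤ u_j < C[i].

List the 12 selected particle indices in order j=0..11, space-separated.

C = [1/42, 1/42, 4/21, 5/21, 1/3, 8/21, 25/42, 17/21, 17/21, 13/14, 20/21, 1]
j=0: u_0=13/240 ∈ [1/42, 4/21) → index 2
j=1: u_1=11/80 ∈ [1/42, 4/21) → index 2
j=2: u_2=53/240 ∈ [4/21, 5/21) → index 3
j=3: u_3=73/240 ∈ [5/21, 1/3) → index 4
j=4: u_4=31/80 ∈ [8/21, 25/42) → index 6
j=5: u_5=113/240 ∈ [8/21, 25/42) → index 6
j=6: u_6=133/240 ∈ [8/21, 25/42) → index 6
j=7: u_7=51/80 ∈ [25/42, 17/21) → index 7
j=8: u_8=173/240 ∈ [25/42, 17/21) → index 7
j=9: u_9=193/240 ∈ [25/42, 17/21) → index 7
j=10: u_10=71/80 ∈ [17/21, 13/14) → index 9
j=11: u_11=233/240 ∈ [20/21, 1) → index 11

2 2 3 4 6 6 6 7 7 7 9 11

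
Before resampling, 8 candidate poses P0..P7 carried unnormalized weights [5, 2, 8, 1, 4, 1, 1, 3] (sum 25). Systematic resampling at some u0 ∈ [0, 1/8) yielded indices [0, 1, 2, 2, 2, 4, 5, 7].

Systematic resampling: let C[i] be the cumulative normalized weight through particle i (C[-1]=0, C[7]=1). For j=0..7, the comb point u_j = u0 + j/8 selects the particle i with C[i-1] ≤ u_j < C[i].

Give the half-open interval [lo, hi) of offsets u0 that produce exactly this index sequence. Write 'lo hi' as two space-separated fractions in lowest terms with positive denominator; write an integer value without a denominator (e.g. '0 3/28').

C = [1/5, 7/25, 3/5, 16/25, 4/5, 21/25, 22/25, 1]
j=0 picked index 0: u0 ∈ [0, 1/5)
j=1 picked index 1: u0 ∈ [3/40, 31/200)
j=2 picked index 2: u0 ∈ [3/100, 7/20)
j=3 picked index 2: u0 ∈ [-19/200, 9/40)
j=4 picked index 2: u0 ∈ [-11/50, 1/10)
j=5 picked index 4: u0 ∈ [3/200, 7/40)
j=6 picked index 5: u0 ∈ [1/20, 9/100)
j=7 picked index 7: u0 ∈ [1/200, 1/8)
intersection: [3/40, 9/100)

3/40 9/100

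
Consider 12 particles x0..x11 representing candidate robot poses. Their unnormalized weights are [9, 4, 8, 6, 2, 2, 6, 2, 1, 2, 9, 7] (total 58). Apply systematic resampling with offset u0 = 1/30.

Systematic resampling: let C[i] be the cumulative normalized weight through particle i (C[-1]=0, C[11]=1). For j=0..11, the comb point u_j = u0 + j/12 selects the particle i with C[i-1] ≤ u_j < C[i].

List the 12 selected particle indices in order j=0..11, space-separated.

0 0 1 2 3 3 5 6 9 10 10 11

C = [9/58, 13/58, 21/58, 27/58, 1/2, 31/58, 37/58, 39/58, 20/29, 21/29, 51/58, 1]
j=0: u_0=1/30 ∈ [0, 9/58) → index 0
j=1: u_1=7/60 ∈ [0, 9/58) → index 0
j=2: u_2=1/5 ∈ [9/58, 13/58) → index 1
j=3: u_3=17/60 ∈ [13/58, 21/58) → index 2
j=4: u_4=11/30 ∈ [21/58, 27/58) → index 3
j=5: u_5=9/20 ∈ [21/58, 27/58) → index 3
j=6: u_6=8/15 ∈ [1/2, 31/58) → index 5
j=7: u_7=37/60 ∈ [31/58, 37/58) → index 6
j=8: u_8=7/10 ∈ [20/29, 21/29) → index 9
j=9: u_9=47/60 ∈ [21/29, 51/58) → index 10
j=10: u_10=13/15 ∈ [21/29, 51/58) → index 10
j=11: u_11=19/20 ∈ [51/58, 1) → index 11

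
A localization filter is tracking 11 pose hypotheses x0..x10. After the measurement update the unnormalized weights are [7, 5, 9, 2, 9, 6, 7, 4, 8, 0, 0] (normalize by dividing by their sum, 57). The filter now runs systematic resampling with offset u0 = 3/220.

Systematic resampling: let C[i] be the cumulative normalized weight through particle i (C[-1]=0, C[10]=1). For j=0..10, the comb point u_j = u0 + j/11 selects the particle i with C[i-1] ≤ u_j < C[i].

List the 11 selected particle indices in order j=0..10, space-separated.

0 0 1 2 3 4 4 5 6 7 8

C = [7/57, 4/19, 7/19, 23/57, 32/57, 2/3, 15/19, 49/57, 1, 1, 1]
j=0: u_0=3/220 ∈ [0, 7/57) → index 0
j=1: u_1=23/220 ∈ [0, 7/57) → index 0
j=2: u_2=43/220 ∈ [7/57, 4/19) → index 1
j=3: u_3=63/220 ∈ [4/19, 7/19) → index 2
j=4: u_4=83/220 ∈ [7/19, 23/57) → index 3
j=5: u_5=103/220 ∈ [23/57, 32/57) → index 4
j=6: u_6=123/220 ∈ [23/57, 32/57) → index 4
j=7: u_7=13/20 ∈ [32/57, 2/3) → index 5
j=8: u_8=163/220 ∈ [2/3, 15/19) → index 6
j=9: u_9=183/220 ∈ [15/19, 49/57) → index 7
j=10: u_10=203/220 ∈ [49/57, 1) → index 8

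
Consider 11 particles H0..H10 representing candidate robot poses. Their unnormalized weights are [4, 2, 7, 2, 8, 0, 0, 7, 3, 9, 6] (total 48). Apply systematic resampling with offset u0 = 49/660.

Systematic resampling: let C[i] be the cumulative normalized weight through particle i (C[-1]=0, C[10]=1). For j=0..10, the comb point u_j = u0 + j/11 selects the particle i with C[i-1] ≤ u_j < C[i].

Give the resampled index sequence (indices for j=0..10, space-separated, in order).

0 2 2 4 4 7 7 9 9 10 10

C = [1/12, 1/8, 13/48, 5/16, 23/48, 23/48, 23/48, 5/8, 11/16, 7/8, 1]
j=0: u_0=49/660 ∈ [0, 1/12) → index 0
j=1: u_1=109/660 ∈ [1/8, 13/48) → index 2
j=2: u_2=169/660 ∈ [1/8, 13/48) → index 2
j=3: u_3=229/660 ∈ [5/16, 23/48) → index 4
j=4: u_4=289/660 ∈ [5/16, 23/48) → index 4
j=5: u_5=349/660 ∈ [23/48, 5/8) → index 7
j=6: u_6=409/660 ∈ [23/48, 5/8) → index 7
j=7: u_7=469/660 ∈ [11/16, 7/8) → index 9
j=8: u_8=529/660 ∈ [11/16, 7/8) → index 9
j=9: u_9=589/660 ∈ [7/8, 1) → index 10
j=10: u_10=59/60 ∈ [7/8, 1) → index 10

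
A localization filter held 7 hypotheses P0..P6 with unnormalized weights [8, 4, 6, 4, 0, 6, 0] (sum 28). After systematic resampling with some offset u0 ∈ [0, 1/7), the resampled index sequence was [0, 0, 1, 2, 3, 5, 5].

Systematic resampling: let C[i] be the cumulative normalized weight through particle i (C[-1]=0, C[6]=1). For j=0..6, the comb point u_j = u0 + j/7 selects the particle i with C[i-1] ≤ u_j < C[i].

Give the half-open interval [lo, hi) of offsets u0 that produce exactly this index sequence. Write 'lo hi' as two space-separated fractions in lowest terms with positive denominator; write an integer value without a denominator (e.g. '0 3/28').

1/14 1/7

C = [2/7, 3/7, 9/14, 11/14, 11/14, 1, 1]
j=0 picked index 0: u0 ∈ [0, 2/7)
j=1 picked index 0: u0 ∈ [-1/7, 1/7)
j=2 picked index 1: u0 ∈ [0, 1/7)
j=3 picked index 2: u0 ∈ [0, 3/14)
j=4 picked index 3: u0 ∈ [1/14, 3/14)
j=5 picked index 5: u0 ∈ [1/14, 2/7)
j=6 picked index 5: u0 ∈ [-1/14, 1/7)
intersection: [1/14, 1/7)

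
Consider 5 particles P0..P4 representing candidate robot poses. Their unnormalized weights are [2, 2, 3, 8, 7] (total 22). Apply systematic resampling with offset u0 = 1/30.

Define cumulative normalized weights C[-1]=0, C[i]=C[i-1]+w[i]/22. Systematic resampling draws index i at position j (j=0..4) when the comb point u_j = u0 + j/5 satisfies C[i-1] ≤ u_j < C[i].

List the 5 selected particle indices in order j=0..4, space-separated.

0 2 3 3 4

C = [1/11, 2/11, 7/22, 15/22, 1]
j=0: u_0=1/30 ∈ [0, 1/11) → index 0
j=1: u_1=7/30 ∈ [2/11, 7/22) → index 2
j=2: u_2=13/30 ∈ [7/22, 15/22) → index 3
j=3: u_3=19/30 ∈ [7/22, 15/22) → index 3
j=4: u_4=5/6 ∈ [15/22, 1) → index 4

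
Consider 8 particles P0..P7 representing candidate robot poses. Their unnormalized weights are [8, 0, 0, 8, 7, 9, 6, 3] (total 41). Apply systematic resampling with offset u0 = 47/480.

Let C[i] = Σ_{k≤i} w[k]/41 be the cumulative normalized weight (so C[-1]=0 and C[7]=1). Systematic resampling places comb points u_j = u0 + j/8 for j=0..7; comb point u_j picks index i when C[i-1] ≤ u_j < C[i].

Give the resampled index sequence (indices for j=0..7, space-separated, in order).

C = [8/41, 8/41, 8/41, 16/41, 23/41, 32/41, 38/41, 1]
j=0: u_0=47/480 ∈ [0, 8/41) → index 0
j=1: u_1=107/480 ∈ [8/41, 16/41) → index 3
j=2: u_2=167/480 ∈ [8/41, 16/41) → index 3
j=3: u_3=227/480 ∈ [16/41, 23/41) → index 4
j=4: u_4=287/480 ∈ [23/41, 32/41) → index 5
j=5: u_5=347/480 ∈ [23/41, 32/41) → index 5
j=6: u_6=407/480 ∈ [32/41, 38/41) → index 6
j=7: u_7=467/480 ∈ [38/41, 1) → index 7

0 3 3 4 5 5 6 7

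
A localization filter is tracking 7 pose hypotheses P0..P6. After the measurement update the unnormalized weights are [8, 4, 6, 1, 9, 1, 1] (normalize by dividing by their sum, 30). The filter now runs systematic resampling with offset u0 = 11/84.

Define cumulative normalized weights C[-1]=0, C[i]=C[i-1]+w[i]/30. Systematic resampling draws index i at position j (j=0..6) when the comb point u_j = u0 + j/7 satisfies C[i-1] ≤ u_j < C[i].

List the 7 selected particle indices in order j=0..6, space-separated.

C = [4/15, 2/5, 3/5, 19/30, 14/15, 29/30, 1]
j=0: u_0=11/84 ∈ [0, 4/15) → index 0
j=1: u_1=23/84 ∈ [4/15, 2/5) → index 1
j=2: u_2=5/12 ∈ [2/5, 3/5) → index 2
j=3: u_3=47/84 ∈ [2/5, 3/5) → index 2
j=4: u_4=59/84 ∈ [19/30, 14/15) → index 4
j=5: u_5=71/84 ∈ [19/30, 14/15) → index 4
j=6: u_6=83/84 ∈ [29/30, 1) → index 6

0 1 2 2 4 4 6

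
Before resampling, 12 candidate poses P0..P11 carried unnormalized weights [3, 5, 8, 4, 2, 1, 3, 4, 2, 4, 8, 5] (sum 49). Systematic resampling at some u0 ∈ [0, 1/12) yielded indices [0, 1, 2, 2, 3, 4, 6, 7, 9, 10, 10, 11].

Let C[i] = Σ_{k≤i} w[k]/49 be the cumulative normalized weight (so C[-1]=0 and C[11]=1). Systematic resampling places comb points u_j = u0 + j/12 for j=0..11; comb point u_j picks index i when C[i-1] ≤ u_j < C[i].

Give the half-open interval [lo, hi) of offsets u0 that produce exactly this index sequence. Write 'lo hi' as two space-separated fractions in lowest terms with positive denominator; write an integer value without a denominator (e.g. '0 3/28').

0 17/588

C = [3/49, 8/49, 16/49, 20/49, 22/49, 23/49, 26/49, 30/49, 32/49, 36/49, 44/49, 1]
j=0 picked index 0: u0 ∈ [0, 3/49)
j=1 picked index 1: u0 ∈ [-13/588, 47/588)
j=2 picked index 2: u0 ∈ [-1/294, 47/294)
j=3 picked index 2: u0 ∈ [-17/196, 15/196)
j=4 picked index 3: u0 ∈ [-1/147, 11/147)
j=5 picked index 4: u0 ∈ [-5/588, 19/588)
j=6 picked index 6: u0 ∈ [-3/98, 3/98)
j=7 picked index 7: u0 ∈ [-31/588, 17/588)
j=8 picked index 9: u0 ∈ [-2/147, 10/147)
j=9 picked index 10: u0 ∈ [-3/196, 29/196)
j=10 picked index 10: u0 ∈ [-29/294, 19/294)
j=11 picked index 11: u0 ∈ [-11/588, 1/12)
intersection: [0, 17/588)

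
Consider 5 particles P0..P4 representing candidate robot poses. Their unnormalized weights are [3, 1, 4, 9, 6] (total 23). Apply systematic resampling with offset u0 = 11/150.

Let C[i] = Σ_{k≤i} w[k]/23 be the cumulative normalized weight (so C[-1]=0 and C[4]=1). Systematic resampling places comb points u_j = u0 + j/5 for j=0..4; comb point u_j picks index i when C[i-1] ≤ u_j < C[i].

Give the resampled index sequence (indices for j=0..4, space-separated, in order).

0 2 3 3 4

C = [3/23, 4/23, 8/23, 17/23, 1]
j=0: u_0=11/150 ∈ [0, 3/23) → index 0
j=1: u_1=41/150 ∈ [4/23, 8/23) → index 2
j=2: u_2=71/150 ∈ [8/23, 17/23) → index 3
j=3: u_3=101/150 ∈ [8/23, 17/23) → index 3
j=4: u_4=131/150 ∈ [17/23, 1) → index 4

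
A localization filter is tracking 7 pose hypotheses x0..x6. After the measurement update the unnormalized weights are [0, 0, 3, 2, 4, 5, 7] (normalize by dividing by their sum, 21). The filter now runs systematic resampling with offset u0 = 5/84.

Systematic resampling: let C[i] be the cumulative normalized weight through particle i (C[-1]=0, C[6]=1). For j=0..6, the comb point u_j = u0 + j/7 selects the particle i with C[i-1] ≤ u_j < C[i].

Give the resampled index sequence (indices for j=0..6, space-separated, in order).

C = [0, 0, 1/7, 5/21, 3/7, 2/3, 1]
j=0: u_0=5/84 ∈ [0, 1/7) → index 2
j=1: u_1=17/84 ∈ [1/7, 5/21) → index 3
j=2: u_2=29/84 ∈ [5/21, 3/7) → index 4
j=3: u_3=41/84 ∈ [3/7, 2/3) → index 5
j=4: u_4=53/84 ∈ [3/7, 2/3) → index 5
j=5: u_5=65/84 ∈ [2/3, 1) → index 6
j=6: u_6=11/12 ∈ [2/3, 1) → index 6

2 3 4 5 5 6 6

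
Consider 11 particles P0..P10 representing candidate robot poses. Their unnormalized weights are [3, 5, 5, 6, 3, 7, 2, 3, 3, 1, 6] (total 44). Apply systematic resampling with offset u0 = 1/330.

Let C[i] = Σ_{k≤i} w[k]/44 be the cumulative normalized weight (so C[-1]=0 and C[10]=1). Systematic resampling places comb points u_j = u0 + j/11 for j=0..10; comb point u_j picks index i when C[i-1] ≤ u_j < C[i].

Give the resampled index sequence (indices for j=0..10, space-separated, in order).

C = [3/44, 2/11, 13/44, 19/44, 1/2, 29/44, 31/44, 17/22, 37/44, 19/22, 1]
j=0: u_0=1/330 ∈ [0, 3/44) → index 0
j=1: u_1=31/330 ∈ [3/44, 2/11) → index 1
j=2: u_2=61/330 ∈ [2/11, 13/44) → index 2
j=3: u_3=91/330 ∈ [2/11, 13/44) → index 2
j=4: u_4=11/30 ∈ [13/44, 19/44) → index 3
j=5: u_5=151/330 ∈ [19/44, 1/2) → index 4
j=6: u_6=181/330 ∈ [1/2, 29/44) → index 5
j=7: u_7=211/330 ∈ [1/2, 29/44) → index 5
j=8: u_8=241/330 ∈ [31/44, 17/22) → index 7
j=9: u_9=271/330 ∈ [17/22, 37/44) → index 8
j=10: u_10=301/330 ∈ [19/22, 1) → index 10

0 1 2 2 3 4 5 5 7 8 10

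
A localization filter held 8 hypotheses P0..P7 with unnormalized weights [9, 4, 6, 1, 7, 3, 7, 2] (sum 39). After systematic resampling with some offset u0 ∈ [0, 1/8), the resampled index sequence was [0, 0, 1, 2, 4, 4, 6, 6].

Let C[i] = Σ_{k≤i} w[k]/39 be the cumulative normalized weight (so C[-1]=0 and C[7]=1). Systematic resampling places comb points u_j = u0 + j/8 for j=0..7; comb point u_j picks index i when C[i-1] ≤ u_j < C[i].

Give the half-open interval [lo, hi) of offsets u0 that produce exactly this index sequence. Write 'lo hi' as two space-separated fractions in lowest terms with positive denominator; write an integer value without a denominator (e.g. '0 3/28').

C = [3/13, 1/3, 19/39, 20/39, 9/13, 10/13, 37/39, 1]
j=0 picked index 0: u0 ∈ [0, 3/13)
j=1 picked index 0: u0 ∈ [-1/8, 11/104)
j=2 picked index 1: u0 ∈ [-1/52, 1/12)
j=3 picked index 2: u0 ∈ [-1/24, 35/312)
j=4 picked index 4: u0 ∈ [1/78, 5/26)
j=5 picked index 4: u0 ∈ [-35/312, 7/104)
j=6 picked index 6: u0 ∈ [1/52, 31/156)
j=7 picked index 6: u0 ∈ [-11/104, 23/312)
intersection: [1/52, 7/104)

1/52 7/104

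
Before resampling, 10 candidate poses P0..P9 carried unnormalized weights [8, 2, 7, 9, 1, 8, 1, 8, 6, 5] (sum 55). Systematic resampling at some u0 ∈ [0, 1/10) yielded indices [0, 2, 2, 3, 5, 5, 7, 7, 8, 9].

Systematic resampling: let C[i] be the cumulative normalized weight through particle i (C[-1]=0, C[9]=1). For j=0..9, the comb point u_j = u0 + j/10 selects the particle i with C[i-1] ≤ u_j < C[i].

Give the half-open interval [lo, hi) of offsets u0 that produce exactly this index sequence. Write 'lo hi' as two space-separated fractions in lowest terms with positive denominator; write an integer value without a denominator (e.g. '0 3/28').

C = [8/55, 2/11, 17/55, 26/55, 27/55, 7/11, 36/55, 4/5, 10/11, 1]
j=0 picked index 0: u0 ∈ [0, 8/55)
j=1 picked index 2: u0 ∈ [9/110, 23/110)
j=2 picked index 2: u0 ∈ [-1/55, 6/55)
j=3 picked index 3: u0 ∈ [1/110, 19/110)
j=4 picked index 5: u0 ∈ [1/11, 13/55)
j=5 picked index 5: u0 ∈ [-1/110, 3/22)
j=6 picked index 7: u0 ∈ [3/55, 1/5)
j=7 picked index 7: u0 ∈ [-1/22, 1/10)
j=8 picked index 8: u0 ∈ [0, 6/55)
j=9 picked index 9: u0 ∈ [1/110, 1/10)
intersection: [1/11, 1/10)

1/11 1/10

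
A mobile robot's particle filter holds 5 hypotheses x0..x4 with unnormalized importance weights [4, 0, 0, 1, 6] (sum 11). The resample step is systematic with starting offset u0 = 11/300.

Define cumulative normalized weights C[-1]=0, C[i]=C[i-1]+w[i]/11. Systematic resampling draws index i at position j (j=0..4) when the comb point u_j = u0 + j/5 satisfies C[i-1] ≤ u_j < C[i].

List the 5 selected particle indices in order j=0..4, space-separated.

0 0 3 4 4

C = [4/11, 4/11, 4/11, 5/11, 1]
j=0: u_0=11/300 ∈ [0, 4/11) → index 0
j=1: u_1=71/300 ∈ [0, 4/11) → index 0
j=2: u_2=131/300 ∈ [4/11, 5/11) → index 3
j=3: u_3=191/300 ∈ [5/11, 1) → index 4
j=4: u_4=251/300 ∈ [5/11, 1) → index 4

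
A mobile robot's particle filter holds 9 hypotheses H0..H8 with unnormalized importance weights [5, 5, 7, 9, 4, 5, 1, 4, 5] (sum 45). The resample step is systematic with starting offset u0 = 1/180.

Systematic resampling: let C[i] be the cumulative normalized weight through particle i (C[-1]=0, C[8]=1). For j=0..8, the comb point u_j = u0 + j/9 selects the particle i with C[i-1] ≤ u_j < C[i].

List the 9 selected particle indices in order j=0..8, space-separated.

C = [1/9, 2/9, 17/45, 26/45, 2/3, 7/9, 4/5, 8/9, 1]
j=0: u_0=1/180 ∈ [0, 1/9) → index 0
j=1: u_1=7/60 ∈ [1/9, 2/9) → index 1
j=2: u_2=41/180 ∈ [2/9, 17/45) → index 2
j=3: u_3=61/180 ∈ [2/9, 17/45) → index 2
j=4: u_4=9/20 ∈ [17/45, 26/45) → index 3
j=5: u_5=101/180 ∈ [17/45, 26/45) → index 3
j=6: u_6=121/180 ∈ [2/3, 7/9) → index 5
j=7: u_7=47/60 ∈ [7/9, 4/5) → index 6
j=8: u_8=161/180 ∈ [8/9, 1) → index 8

0 1 2 2 3 3 5 6 8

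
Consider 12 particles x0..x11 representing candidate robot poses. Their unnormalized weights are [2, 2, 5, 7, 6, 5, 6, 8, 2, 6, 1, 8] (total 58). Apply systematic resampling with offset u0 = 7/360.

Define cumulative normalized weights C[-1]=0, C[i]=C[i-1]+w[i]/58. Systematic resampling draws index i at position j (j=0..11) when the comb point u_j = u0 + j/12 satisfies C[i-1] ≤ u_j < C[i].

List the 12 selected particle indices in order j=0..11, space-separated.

C = [1/29, 2/29, 9/58, 8/29, 11/29, 27/58, 33/58, 41/58, 43/58, 49/58, 25/29, 1]
j=0: u_0=7/360 ∈ [0, 1/29) → index 0
j=1: u_1=37/360 ∈ [2/29, 9/58) → index 2
j=2: u_2=67/360 ∈ [9/58, 8/29) → index 3
j=3: u_3=97/360 ∈ [9/58, 8/29) → index 3
j=4: u_4=127/360 ∈ [8/29, 11/29) → index 4
j=5: u_5=157/360 ∈ [11/29, 27/58) → index 5
j=6: u_6=187/360 ∈ [27/58, 33/58) → index 6
j=7: u_7=217/360 ∈ [33/58, 41/58) → index 7
j=8: u_8=247/360 ∈ [33/58, 41/58) → index 7
j=9: u_9=277/360 ∈ [43/58, 49/58) → index 9
j=10: u_10=307/360 ∈ [49/58, 25/29) → index 10
j=11: u_11=337/360 ∈ [25/29, 1) → index 11

0 2 3 3 4 5 6 7 7 9 10 11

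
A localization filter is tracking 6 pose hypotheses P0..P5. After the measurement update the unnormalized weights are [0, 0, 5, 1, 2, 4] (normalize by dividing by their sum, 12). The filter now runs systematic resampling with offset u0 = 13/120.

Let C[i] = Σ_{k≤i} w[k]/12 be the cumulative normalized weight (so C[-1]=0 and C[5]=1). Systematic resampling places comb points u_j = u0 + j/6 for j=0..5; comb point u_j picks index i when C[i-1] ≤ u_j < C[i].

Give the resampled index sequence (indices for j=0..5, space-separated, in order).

C = [0, 0, 5/12, 1/2, 2/3, 1]
j=0: u_0=13/120 ∈ [0, 5/12) → index 2
j=1: u_1=11/40 ∈ [0, 5/12) → index 2
j=2: u_2=53/120 ∈ [5/12, 1/2) → index 3
j=3: u_3=73/120 ∈ [1/2, 2/3) → index 4
j=4: u_4=31/40 ∈ [2/3, 1) → index 5
j=5: u_5=113/120 ∈ [2/3, 1) → index 5

2 2 3 4 5 5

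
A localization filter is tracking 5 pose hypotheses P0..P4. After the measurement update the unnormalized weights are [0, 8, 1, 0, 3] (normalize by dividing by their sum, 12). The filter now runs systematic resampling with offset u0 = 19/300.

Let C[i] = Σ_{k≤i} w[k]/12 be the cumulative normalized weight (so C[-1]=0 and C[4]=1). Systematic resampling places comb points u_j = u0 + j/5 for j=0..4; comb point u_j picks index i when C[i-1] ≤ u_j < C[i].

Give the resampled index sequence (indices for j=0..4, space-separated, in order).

1 1 1 1 4

C = [0, 2/3, 3/4, 3/4, 1]
j=0: u_0=19/300 ∈ [0, 2/3) → index 1
j=1: u_1=79/300 ∈ [0, 2/3) → index 1
j=2: u_2=139/300 ∈ [0, 2/3) → index 1
j=3: u_3=199/300 ∈ [0, 2/3) → index 1
j=4: u_4=259/300 ∈ [3/4, 1) → index 4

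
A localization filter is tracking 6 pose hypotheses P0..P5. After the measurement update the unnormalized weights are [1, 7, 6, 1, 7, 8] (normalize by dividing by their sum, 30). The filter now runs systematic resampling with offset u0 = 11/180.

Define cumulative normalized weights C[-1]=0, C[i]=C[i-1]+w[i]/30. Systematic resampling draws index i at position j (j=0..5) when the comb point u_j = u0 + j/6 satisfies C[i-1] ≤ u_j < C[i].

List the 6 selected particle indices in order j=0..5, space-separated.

1 1 2 4 4 5

C = [1/30, 4/15, 7/15, 1/2, 11/15, 1]
j=0: u_0=11/180 ∈ [1/30, 4/15) → index 1
j=1: u_1=41/180 ∈ [1/30, 4/15) → index 1
j=2: u_2=71/180 ∈ [4/15, 7/15) → index 2
j=3: u_3=101/180 ∈ [1/2, 11/15) → index 4
j=4: u_4=131/180 ∈ [1/2, 11/15) → index 4
j=5: u_5=161/180 ∈ [11/15, 1) → index 5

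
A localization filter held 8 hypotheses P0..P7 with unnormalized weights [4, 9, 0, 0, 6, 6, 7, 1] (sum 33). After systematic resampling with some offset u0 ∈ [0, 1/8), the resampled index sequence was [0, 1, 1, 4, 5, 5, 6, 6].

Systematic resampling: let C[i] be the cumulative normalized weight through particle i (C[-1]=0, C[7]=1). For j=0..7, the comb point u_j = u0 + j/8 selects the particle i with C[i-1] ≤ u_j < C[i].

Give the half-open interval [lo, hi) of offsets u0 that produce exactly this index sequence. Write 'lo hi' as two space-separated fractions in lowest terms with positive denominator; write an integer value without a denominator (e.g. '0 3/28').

5/66 25/264

C = [4/33, 13/33, 13/33, 13/33, 19/33, 25/33, 32/33, 1]
j=0 picked index 0: u0 ∈ [0, 4/33)
j=1 picked index 1: u0 ∈ [-1/264, 71/264)
j=2 picked index 1: u0 ∈ [-17/132, 19/132)
j=3 picked index 4: u0 ∈ [5/264, 53/264)
j=4 picked index 5: u0 ∈ [5/66, 17/66)
j=5 picked index 5: u0 ∈ [-13/264, 35/264)
j=6 picked index 6: u0 ∈ [1/132, 29/132)
j=7 picked index 6: u0 ∈ [-31/264, 25/264)
intersection: [5/66, 25/264)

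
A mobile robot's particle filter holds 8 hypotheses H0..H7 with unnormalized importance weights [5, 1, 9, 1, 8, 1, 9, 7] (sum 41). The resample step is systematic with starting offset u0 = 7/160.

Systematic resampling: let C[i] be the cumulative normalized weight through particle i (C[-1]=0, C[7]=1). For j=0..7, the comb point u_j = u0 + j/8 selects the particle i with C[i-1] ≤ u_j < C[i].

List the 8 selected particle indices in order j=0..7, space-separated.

0 2 2 4 4 6 6 7

C = [5/41, 6/41, 15/41, 16/41, 24/41, 25/41, 34/41, 1]
j=0: u_0=7/160 ∈ [0, 5/41) → index 0
j=1: u_1=27/160 ∈ [6/41, 15/41) → index 2
j=2: u_2=47/160 ∈ [6/41, 15/41) → index 2
j=3: u_3=67/160 ∈ [16/41, 24/41) → index 4
j=4: u_4=87/160 ∈ [16/41, 24/41) → index 4
j=5: u_5=107/160 ∈ [25/41, 34/41) → index 6
j=6: u_6=127/160 ∈ [25/41, 34/41) → index 6
j=7: u_7=147/160 ∈ [34/41, 1) → index 7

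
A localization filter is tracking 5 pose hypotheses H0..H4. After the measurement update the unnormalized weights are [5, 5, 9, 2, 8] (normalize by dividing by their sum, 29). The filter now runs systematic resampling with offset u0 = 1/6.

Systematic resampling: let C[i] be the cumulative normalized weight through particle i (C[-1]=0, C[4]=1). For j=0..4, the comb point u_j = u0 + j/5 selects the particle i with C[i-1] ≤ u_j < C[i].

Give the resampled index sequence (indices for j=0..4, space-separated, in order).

C = [5/29, 10/29, 19/29, 21/29, 1]
j=0: u_0=1/6 ∈ [0, 5/29) → index 0
j=1: u_1=11/30 ∈ [10/29, 19/29) → index 2
j=2: u_2=17/30 ∈ [10/29, 19/29) → index 2
j=3: u_3=23/30 ∈ [21/29, 1) → index 4
j=4: u_4=29/30 ∈ [21/29, 1) → index 4

0 2 2 4 4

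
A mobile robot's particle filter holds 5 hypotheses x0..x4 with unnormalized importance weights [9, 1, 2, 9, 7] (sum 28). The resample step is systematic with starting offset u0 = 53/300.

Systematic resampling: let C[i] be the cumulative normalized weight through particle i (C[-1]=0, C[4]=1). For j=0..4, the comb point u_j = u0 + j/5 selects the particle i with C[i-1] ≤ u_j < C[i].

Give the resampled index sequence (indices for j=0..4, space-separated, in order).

0 2 3 4 4

C = [9/28, 5/14, 3/7, 3/4, 1]
j=0: u_0=53/300 ∈ [0, 9/28) → index 0
j=1: u_1=113/300 ∈ [5/14, 3/7) → index 2
j=2: u_2=173/300 ∈ [3/7, 3/4) → index 3
j=3: u_3=233/300 ∈ [3/4, 1) → index 4
j=4: u_4=293/300 ∈ [3/4, 1) → index 4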